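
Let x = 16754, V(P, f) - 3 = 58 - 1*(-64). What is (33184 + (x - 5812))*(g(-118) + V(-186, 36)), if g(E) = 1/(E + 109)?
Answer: 49597624/9 ≈ 5.5108e+6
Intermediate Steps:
V(P, f) = 125 (V(P, f) = 3 + (58 - 1*(-64)) = 3 + (58 + 64) = 3 + 122 = 125)
g(E) = 1/(109 + E)
(33184 + (x - 5812))*(g(-118) + V(-186, 36)) = (33184 + (16754 - 5812))*(1/(109 - 118) + 125) = (33184 + 10942)*(1/(-9) + 125) = 44126*(-1/9 + 125) = 44126*(1124/9) = 49597624/9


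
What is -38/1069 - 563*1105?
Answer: -665040973/1069 ≈ -6.2212e+5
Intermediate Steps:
-38/1069 - 563*1105 = -38*1/1069 - 622115 = -38/1069 - 622115 = -665040973/1069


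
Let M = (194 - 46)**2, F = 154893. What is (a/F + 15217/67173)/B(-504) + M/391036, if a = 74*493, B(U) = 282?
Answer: 5512382024809067/95611721997532194 ≈ 0.057654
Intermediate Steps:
a = 36482
M = 21904 (M = 148**2 = 21904)
(a/F + 15217/67173)/B(-504) + M/391036 = (36482/154893 + 15217/67173)/282 + 21904/391036 = (36482*(1/154893) + 15217*(1/67173))*(1/282) + 21904*(1/391036) = (36482/154893 + 15217/67173)*(1/282) + 5476/97759 = (1602537389/3468209163)*(1/282) + 5476/97759 = 1602537389/978034983966 + 5476/97759 = 5512382024809067/95611721997532194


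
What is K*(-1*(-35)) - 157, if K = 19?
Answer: 508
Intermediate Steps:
K*(-1*(-35)) - 157 = 19*(-1*(-35)) - 157 = 19*35 - 157 = 665 - 157 = 508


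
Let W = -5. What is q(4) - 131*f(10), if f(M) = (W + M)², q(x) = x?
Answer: -3271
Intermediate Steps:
f(M) = (-5 + M)²
q(4) - 131*f(10) = 4 - 131*(-5 + 10)² = 4 - 131*5² = 4 - 131*25 = 4 - 3275 = -3271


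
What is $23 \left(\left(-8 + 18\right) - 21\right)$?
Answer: $-253$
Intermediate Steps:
$23 \left(\left(-8 + 18\right) - 21\right) = 23 \left(10 - 21\right) = 23 \left(-11\right) = -253$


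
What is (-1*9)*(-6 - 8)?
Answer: 126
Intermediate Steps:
(-1*9)*(-6 - 8) = -9*(-14) = 126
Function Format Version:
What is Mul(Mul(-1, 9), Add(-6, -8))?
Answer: 126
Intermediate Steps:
Mul(Mul(-1, 9), Add(-6, -8)) = Mul(-9, -14) = 126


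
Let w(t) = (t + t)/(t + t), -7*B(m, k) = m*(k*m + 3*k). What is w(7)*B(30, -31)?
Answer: 30690/7 ≈ 4384.3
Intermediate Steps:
B(m, k) = -m*(3*k + k*m)/7 (B(m, k) = -m*(k*m + 3*k)/7 = -m*(3*k + k*m)/7)
w(t) = 1 (w(t) = (2*t)/((2*t)) = (2*t)*(1/(2*t)) = 1)
w(7)*B(30, -31) = 1*(-⅐*(-31)*30*(3 + 30)) = 1*(-⅐*(-31)*30*33) = 1*(30690/7) = 30690/7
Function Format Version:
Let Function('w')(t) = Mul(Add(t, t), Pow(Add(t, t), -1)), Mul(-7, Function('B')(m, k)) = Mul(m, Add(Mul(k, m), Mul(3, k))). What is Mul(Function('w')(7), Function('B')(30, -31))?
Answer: Rational(30690, 7) ≈ 4384.3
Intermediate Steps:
Function('B')(m, k) = Mul(Rational(-1, 7), m, Add(Mul(3, k), Mul(k, m))) (Function('B')(m, k) = Mul(Rational(-1, 7), Mul(m, Add(Mul(k, m), Mul(3, k)))) = Mul(Rational(-1, 7), Mul(m, Add(Mul(3, k), Mul(k, m)))) = Mul(Rational(-1, 7), m, Add(Mul(3, k), Mul(k, m))))
Function('w')(t) = 1 (Function('w')(t) = Mul(Mul(2, t), Pow(Mul(2, t), -1)) = Mul(Mul(2, t), Mul(Rational(1, 2), Pow(t, -1))) = 1)
Mul(Function('w')(7), Function('B')(30, -31)) = Mul(1, Mul(Rational(-1, 7), -31, 30, Add(3, 30))) = Mul(1, Mul(Rational(-1, 7), -31, 30, 33)) = Mul(1, Rational(30690, 7)) = Rational(30690, 7)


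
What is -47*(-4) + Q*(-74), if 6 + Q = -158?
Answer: 12324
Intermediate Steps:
Q = -164 (Q = -6 - 158 = -164)
-47*(-4) + Q*(-74) = -47*(-4) - 164*(-74) = 188 + 12136 = 12324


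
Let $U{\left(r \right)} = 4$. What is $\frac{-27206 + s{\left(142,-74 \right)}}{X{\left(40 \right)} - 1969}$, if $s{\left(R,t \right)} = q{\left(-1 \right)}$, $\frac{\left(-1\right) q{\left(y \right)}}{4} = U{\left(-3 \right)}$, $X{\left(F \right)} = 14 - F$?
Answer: $\frac{9074}{665} \approx 13.645$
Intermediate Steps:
$q{\left(y \right)} = -16$ ($q{\left(y \right)} = \left(-4\right) 4 = -16$)
$s{\left(R,t \right)} = -16$
$\frac{-27206 + s{\left(142,-74 \right)}}{X{\left(40 \right)} - 1969} = \frac{-27206 - 16}{\left(14 - 40\right) - 1969} = - \frac{27222}{\left(14 - 40\right) - 1969} = - \frac{27222}{-26 - 1969} = - \frac{27222}{-1995} = \left(-27222\right) \left(- \frac{1}{1995}\right) = \frac{9074}{665}$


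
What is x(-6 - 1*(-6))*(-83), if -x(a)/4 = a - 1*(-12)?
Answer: 3984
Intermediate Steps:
x(a) = -48 - 4*a (x(a) = -4*(a - 1*(-12)) = -4*(a + 12) = -4*(12 + a) = -48 - 4*a)
x(-6 - 1*(-6))*(-83) = (-48 - 4*(-6 - 1*(-6)))*(-83) = (-48 - 4*(-6 + 6))*(-83) = (-48 - 4*0)*(-83) = (-48 + 0)*(-83) = -48*(-83) = 3984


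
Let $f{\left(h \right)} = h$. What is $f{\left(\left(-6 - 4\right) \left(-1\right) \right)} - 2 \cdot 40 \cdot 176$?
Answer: $-14070$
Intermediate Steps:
$f{\left(\left(-6 - 4\right) \left(-1\right) \right)} - 2 \cdot 40 \cdot 176 = \left(-6 - 4\right) \left(-1\right) - 2 \cdot 40 \cdot 176 = \left(-10\right) \left(-1\right) - 80 \cdot 176 = 10 - 14080 = -14070$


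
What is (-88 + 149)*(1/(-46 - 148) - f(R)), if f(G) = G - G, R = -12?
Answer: -61/194 ≈ -0.31443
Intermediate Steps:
f(G) = 0
(-88 + 149)*(1/(-46 - 148) - f(R)) = (-88 + 149)*(1/(-46 - 148) - 1*0) = 61*(1/(-194) + 0) = 61*(-1/194 + 0) = 61*(-1/194) = -61/194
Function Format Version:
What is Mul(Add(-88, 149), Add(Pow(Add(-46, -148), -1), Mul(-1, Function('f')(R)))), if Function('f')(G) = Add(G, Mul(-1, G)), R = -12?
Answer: Rational(-61, 194) ≈ -0.31443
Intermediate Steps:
Function('f')(G) = 0
Mul(Add(-88, 149), Add(Pow(Add(-46, -148), -1), Mul(-1, Function('f')(R)))) = Mul(Add(-88, 149), Add(Pow(Add(-46, -148), -1), Mul(-1, 0))) = Mul(61, Add(Pow(-194, -1), 0)) = Mul(61, Add(Rational(-1, 194), 0)) = Mul(61, Rational(-1, 194)) = Rational(-61, 194)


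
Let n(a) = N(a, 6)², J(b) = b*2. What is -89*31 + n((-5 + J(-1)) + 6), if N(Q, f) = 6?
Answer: -2723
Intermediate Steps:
J(b) = 2*b
n(a) = 36 (n(a) = 6² = 36)
-89*31 + n((-5 + J(-1)) + 6) = -89*31 + 36 = -2759 + 36 = -2723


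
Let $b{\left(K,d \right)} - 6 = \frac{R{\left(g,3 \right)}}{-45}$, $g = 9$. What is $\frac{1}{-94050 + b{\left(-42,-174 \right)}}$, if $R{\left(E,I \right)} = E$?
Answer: $- \frac{5}{470221} \approx -1.0633 \cdot 10^{-5}$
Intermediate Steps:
$b{\left(K,d \right)} = \frac{29}{5}$ ($b{\left(K,d \right)} = 6 + \frac{9}{-45} = 6 + 9 \left(- \frac{1}{45}\right) = 6 - \frac{1}{5} = \frac{29}{5}$)
$\frac{1}{-94050 + b{\left(-42,-174 \right)}} = \frac{1}{-94050 + \frac{29}{5}} = \frac{1}{- \frac{470221}{5}} = - \frac{5}{470221}$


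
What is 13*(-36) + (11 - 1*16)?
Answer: -473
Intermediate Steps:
13*(-36) + (11 - 1*16) = -468 + (11 - 16) = -468 - 5 = -473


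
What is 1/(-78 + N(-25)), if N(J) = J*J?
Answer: 1/547 ≈ 0.0018282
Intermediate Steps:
N(J) = J²
1/(-78 + N(-25)) = 1/(-78 + (-25)²) = 1/(-78 + 625) = 1/547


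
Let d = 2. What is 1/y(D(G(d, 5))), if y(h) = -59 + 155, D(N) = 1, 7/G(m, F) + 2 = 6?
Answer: 1/96 ≈ 0.010417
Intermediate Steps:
G(m, F) = 7/4 (G(m, F) = 7/(-2 + 6) = 7/4)
y(h) = 96
1/y(D(G(d, 5))) = 1/96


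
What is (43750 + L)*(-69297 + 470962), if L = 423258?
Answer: 187580768320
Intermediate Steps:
(43750 + L)*(-69297 + 470962) = (43750 + 423258)*(-69297 + 470962) = 467008*401665 = 187580768320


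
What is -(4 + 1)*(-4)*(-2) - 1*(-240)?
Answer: 200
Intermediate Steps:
-(4 + 1)*(-4)*(-2) - 1*(-240) = -5*(-4)*(-2) + 240 = -(-20)*(-2) + 240 = -1*40 + 240 = -40 + 240 = 200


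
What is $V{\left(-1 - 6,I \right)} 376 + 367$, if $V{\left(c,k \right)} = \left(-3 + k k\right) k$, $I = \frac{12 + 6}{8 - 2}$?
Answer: $7135$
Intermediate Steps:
$I = 3$ ($I = \frac{18}{6} = 18 \cdot \frac{1}{6} = 3$)
$V{\left(c,k \right)} = k \left(-3 + k^{2}\right)$ ($V{\left(c,k \right)} = \left(-3 + k^{2}\right) k = k \left(-3 + k^{2}\right)$)
$V{\left(-1 - 6,I \right)} 376 + 367 = 3 \left(-3 + 3^{2}\right) 376 + 367 = 3 \left(-3 + 9\right) 376 + 367 = 3 \cdot 6 \cdot 376 + 367 = 18 \cdot 376 + 367 = 6768 + 367 = 7135$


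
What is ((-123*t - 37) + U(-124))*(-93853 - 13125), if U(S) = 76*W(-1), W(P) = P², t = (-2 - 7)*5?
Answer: -596295372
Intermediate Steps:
t = -45 (t = -9*5 = -45)
U(S) = 76 (U(S) = 76*(-1)² = 76*1 = 76)
((-123*t - 37) + U(-124))*(-93853 - 13125) = ((-123*(-45) - 37) + 76)*(-93853 - 13125) = ((5535 - 37) + 76)*(-106978) = (5498 + 76)*(-106978) = 5574*(-106978) = -596295372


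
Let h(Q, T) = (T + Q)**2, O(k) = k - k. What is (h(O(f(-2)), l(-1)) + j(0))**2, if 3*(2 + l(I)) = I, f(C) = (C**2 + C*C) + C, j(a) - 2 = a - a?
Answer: 4489/81 ≈ 55.420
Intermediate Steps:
j(a) = 2 (j(a) = 2 + (a - a) = 2 + 0 = 2)
f(C) = C + 2*C**2 (f(C) = (C**2 + C**2) + C = 2*C**2 + C = C + 2*C**2)
O(k) = 0
l(I) = -2 + I/3
h(Q, T) = (Q + T)**2
(h(O(f(-2)), l(-1)) + j(0))**2 = ((0 + (-2 + (1/3)*(-1)))**2 + 2)**2 = ((0 + (-2 - 1/3))**2 + 2)**2 = ((0 - 7/3)**2 + 2)**2 = ((-7/3)**2 + 2)**2 = (49/9 + 2)**2 = (67/9)**2 = 4489/81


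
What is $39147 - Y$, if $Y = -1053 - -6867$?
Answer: $33333$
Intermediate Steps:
$Y = 5814$ ($Y = -1053 + 6867 = 5814$)
$39147 - Y = 39147 - 5814 = 33333$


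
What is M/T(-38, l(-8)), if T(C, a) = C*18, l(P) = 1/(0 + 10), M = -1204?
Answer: 301/171 ≈ 1.7602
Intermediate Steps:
l(P) = ⅒ (l(P) = 1/10 = ⅒)
T(C, a) = 18*C
M/T(-38, l(-8)) = -1204/(18*(-38)) = -1204/(-684) = -1204*(-1/684) = 301/171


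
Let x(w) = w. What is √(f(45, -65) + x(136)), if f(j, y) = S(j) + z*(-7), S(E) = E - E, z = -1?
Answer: √143 ≈ 11.958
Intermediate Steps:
S(E) = 0
f(j, y) = 7 (f(j, y) = 0 - 1*(-7) = 0 + 7 = 7)
√(f(45, -65) + x(136)) = √(7 + 136) = √143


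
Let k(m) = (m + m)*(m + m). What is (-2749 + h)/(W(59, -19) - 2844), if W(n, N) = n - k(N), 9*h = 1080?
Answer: 2629/4229 ≈ 0.62166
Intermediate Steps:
h = 120 (h = (1/9)*1080 = 120)
k(m) = 4*m**2 (k(m) = (2*m)*(2*m) = 4*m**2)
W(n, N) = n - 4*N**2
(-2749 + h)/(W(59, -19) - 2844) = (-2749 + 120)/((59 - 4*(-19)**2) - 2844) = -2629/((59 - 4*361) - 2844) = -2629/((59 - 1444) - 2844) = -2629/(-1385 - 2844) = -2629/(-4229) = -2629*(-1/4229) = 2629/4229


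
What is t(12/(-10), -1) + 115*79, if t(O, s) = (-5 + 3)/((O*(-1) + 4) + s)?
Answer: 190775/21 ≈ 9084.5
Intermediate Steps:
t(O, s) = -2/(4 + s - O) (t(O, s) = -2/((-O + 4) + s) = -2/((4 - O) + s) = -2/(4 + s - O))
t(12/(-10), -1) + 115*79 = -2/(4 - 1 - 12/(-10)) + 115*79 = -2/(4 - 1 - 12*(-1)/10) + 9085 = -2/(4 - 1 - 1*(-6/5)) + 9085 = -2/(4 - 1 + 6/5) + 9085 = -2/21/5 + 9085 = -2*5/21 + 9085 = -10/21 + 9085 = 190775/21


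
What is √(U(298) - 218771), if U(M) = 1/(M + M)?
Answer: I*√19427739735/298 ≈ 467.73*I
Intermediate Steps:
U(M) = 1/(2*M)
√(U(298) - 218771) = √((½)/298 - 218771) = √((½)*(1/298) - 218771) = √(1/596 - 218771) = √(-130387515/596) = I*√19427739735/298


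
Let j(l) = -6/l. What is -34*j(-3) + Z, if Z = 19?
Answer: -49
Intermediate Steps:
-34*j(-3) + Z = -(-204)/(-3) + 19 = -(-204)*(-1)/3 + 19 = -34*2 + 19 = -68 + 19 = -49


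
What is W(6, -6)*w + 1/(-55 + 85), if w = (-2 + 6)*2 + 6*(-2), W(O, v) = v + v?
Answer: 1441/30 ≈ 48.033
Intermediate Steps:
W(O, v) = 2*v
w = -4 (w = 4*2 - 12 = 8 - 12 = -4)
W(6, -6)*w + 1/(-55 + 85) = (2*(-6))*(-4) + 1/(-55 + 85) = -12*(-4) + 1/30 = 48 + 1/30 = 1441/30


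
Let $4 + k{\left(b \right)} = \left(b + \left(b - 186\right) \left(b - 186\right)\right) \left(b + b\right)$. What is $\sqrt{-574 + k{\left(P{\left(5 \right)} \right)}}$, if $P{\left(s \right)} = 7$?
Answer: $\sqrt{448094} \approx 669.4$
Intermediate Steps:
$k{\left(b \right)} = -4 + 2 b \left(b + \left(-186 + b\right)^{2}\right)$ ($k{\left(b \right)} = -4 + \left(b + \left(b - 186\right) \left(b - 186\right)\right) \left(b + b\right) = -4 + \left(b + \left(-186 + b\right) \left(-186 + b\right)\right) 2 b = -4 + \left(b + \left(-186 + b\right)^{2}\right) 2 b = -4 + 2 b \left(b + \left(-186 + b\right)^{2}\right)$)
$\sqrt{-574 + k{\left(P{\left(5 \right)} \right)}} = \sqrt{-574 + \left(-4 + 2 \cdot 7^{2} + 2 \cdot 7 \left(-186 + 7\right)^{2}\right)} = \sqrt{-574 + \left(-4 + 2 \cdot 49 + 2 \cdot 7 \left(-179\right)^{2}\right)} = \sqrt{-574 + \left(-4 + 98 + 2 \cdot 7 \cdot 32041\right)} = \sqrt{-574 + \left(-4 + 98 + 448574\right)} = \sqrt{-574 + 448668} = \sqrt{448094}$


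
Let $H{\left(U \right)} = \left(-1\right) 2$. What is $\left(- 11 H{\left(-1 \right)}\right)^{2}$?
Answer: $484$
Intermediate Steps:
$H{\left(U \right)} = -2$
$\left(- 11 H{\left(-1 \right)}\right)^{2} = \left(\left(-11\right) \left(-2\right)\right)^{2} = 22^{2} = 484$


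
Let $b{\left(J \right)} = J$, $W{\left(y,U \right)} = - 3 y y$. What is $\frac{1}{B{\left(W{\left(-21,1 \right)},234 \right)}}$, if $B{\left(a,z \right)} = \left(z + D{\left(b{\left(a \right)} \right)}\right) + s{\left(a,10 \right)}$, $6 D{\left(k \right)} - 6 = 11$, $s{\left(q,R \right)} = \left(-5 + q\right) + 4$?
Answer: $- \frac{6}{6523} \approx -0.00091982$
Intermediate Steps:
$W{\left(y,U \right)} = - 3 y^{2}$
$s{\left(q,R \right)} = -1 + q$
$D{\left(k \right)} = \frac{17}{6}$ ($D{\left(k \right)} = 1 + \frac{1}{6} \cdot 11 = 1 + \frac{11}{6} = \frac{17}{6}$)
$B{\left(a,z \right)} = \frac{11}{6} + a + z$ ($B{\left(a,z \right)} = \left(z + \frac{17}{6}\right) + \left(-1 + a\right) = \left(\frac{17}{6} + z\right) + \left(-1 + a\right) = \frac{11}{6} + a + z$)
$\frac{1}{B{\left(W{\left(-21,1 \right)},234 \right)}} = \frac{1}{\frac{11}{6} - 3 \left(-21\right)^{2} + 234} = \frac{1}{\frac{11}{6} - 1323 + 234} = \frac{1}{- \frac{6523}{6}} = - \frac{6}{6523}$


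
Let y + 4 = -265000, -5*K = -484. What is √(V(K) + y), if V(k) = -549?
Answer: I*√265553 ≈ 515.32*I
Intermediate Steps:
K = 484/5 (K = -⅕*(-484) = 484/5 ≈ 96.800)
y = -265004 (y = -4 - 265000 = -265004)
√(V(K) + y) = √(-549 - 265004) = √(-265553) = I*√265553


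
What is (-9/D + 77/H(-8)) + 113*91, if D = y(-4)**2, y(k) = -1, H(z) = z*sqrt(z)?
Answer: 10274 + 77*I*sqrt(2)/32 ≈ 10274.0 + 3.403*I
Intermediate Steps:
H(z) = z**(3/2)
D = 1 (D = (-1)**2 = 1)
(-9/D + 77/H(-8)) + 113*91 = (-9/1 + 77/((-8)**(3/2))) + 113*91 = (-9*1 + 77/((-16*I*sqrt(2)))) + 10283 = (-9 + 77*(I*sqrt(2)/32)) + 10283 = (-9 + 77*I*sqrt(2)/32) + 10283 = 10274 + 77*I*sqrt(2)/32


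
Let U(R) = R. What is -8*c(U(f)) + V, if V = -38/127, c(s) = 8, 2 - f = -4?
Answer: -8166/127 ≈ -64.299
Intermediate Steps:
f = 6 (f = 2 - 1*(-4) = 2 + 4 = 6)
V = -38/127 (V = -38*1/127 = -38/127 ≈ -0.29921)
-8*c(U(f)) + V = -8*8 - 38/127 = -64 - 38/127 = -8166/127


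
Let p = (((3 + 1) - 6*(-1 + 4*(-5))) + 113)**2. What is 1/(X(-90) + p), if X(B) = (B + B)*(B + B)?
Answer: 1/91449 ≈ 1.0935e-5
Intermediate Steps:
X(B) = 4*B**2 (X(B) = (2*B)*(2*B) = 4*B**2)
p = 59049 (p = ((4 - 6*(-1 - 20)) + 113)**2 = ((4 - 6*(-21)) + 113)**2 = ((4 + 126) + 113)**2 = (130 + 113)**2 = 243**2 = 59049)
1/(X(-90) + p) = 1/(4*(-90)**2 + 59049) = 1/(4*8100 + 59049) = 1/(32400 + 59049) = 1/91449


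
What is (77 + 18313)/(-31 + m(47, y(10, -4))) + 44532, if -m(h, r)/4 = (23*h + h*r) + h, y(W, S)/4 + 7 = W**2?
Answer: 3316680438/74479 ≈ 44532.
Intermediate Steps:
y(W, S) = -28 + 4*W**2
m(h, r) = -96*h - 4*h*r (m(h, r) = -4*((23*h + h*r) + h) = -4*(24*h + h*r) = -96*h - 4*h*r)
(77 + 18313)/(-31 + m(47, y(10, -4))) + 44532 = (77 + 18313)/(-31 - 4*47*(24 + (-28 + 4*10**2))) + 44532 = 18390/(-31 - 4*47*(24 + (-28 + 4*100))) + 44532 = 18390/(-31 - 4*47*(24 + (-28 + 400))) + 44532 = 18390/(-31 - 4*47*(24 + 372)) + 44532 = 18390/(-31 - 4*47*396) + 44532 = 18390/(-31 - 74448) + 44532 = 18390/(-74479) + 44532 = 18390*(-1/74479) + 44532 = -18390/74479 + 44532 = 3316680438/74479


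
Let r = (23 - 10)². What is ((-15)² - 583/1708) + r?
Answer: 672369/1708 ≈ 393.66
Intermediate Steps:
r = 169 (r = 13² = 169)
((-15)² - 583/1708) + r = ((-15)² - 583/1708) + 169 = (225 - 583*1/1708) + 169 = (225 - 583/1708) + 169 = 383717/1708 + 169 = 672369/1708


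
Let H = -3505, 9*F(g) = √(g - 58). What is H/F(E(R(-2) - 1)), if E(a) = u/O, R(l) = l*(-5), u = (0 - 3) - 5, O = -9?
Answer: 94635*I*√514/514 ≈ 4174.2*I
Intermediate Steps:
u = -8 (u = -3 - 5 = -8)
R(l) = -5*l
E(a) = 8/9 (E(a) = -8/(-9) = -8*(-⅑) = 8/9)
F(g) = √(-58 + g)/9 (F(g) = √(g - 58)/9 = √(-58 + g)/9)
H/F(E(R(-2) - 1)) = -3505*9/√(-58 + 8/9) = -3505*(-27*I*√514/514) = -(-94635)*I*√514/514 = 94635*I*√514/514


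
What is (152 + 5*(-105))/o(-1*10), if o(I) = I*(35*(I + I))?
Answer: -373/7000 ≈ -0.053286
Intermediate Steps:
o(I) = 70*I² (o(I) = I*(35*(2*I)) = I*(70*I) = 70*I²)
(152 + 5*(-105))/o(-1*10) = (152 + 5*(-105))/((70*(-1*10)²)) = (152 - 525)/((70*(-10)²)) = -373/(70*100) = -373/7000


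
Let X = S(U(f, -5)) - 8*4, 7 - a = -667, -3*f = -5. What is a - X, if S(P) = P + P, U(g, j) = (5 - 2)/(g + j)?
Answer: 3539/5 ≈ 707.80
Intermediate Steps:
f = 5/3 (f = -⅓*(-5) = 5/3 ≈ 1.6667)
U(g, j) = 3/(g + j)
S(P) = 2*P
a = 674 (a = 7 - 1*(-667) = 7 + 667 = 674)
X = -169/5 (X = 2*(3/(5/3 - 5)) - 8*4 = 2*(3/(-10/3)) - 32 = 2*(3*(-3/10)) - 32 = 2*(-9/10) - 32 = -9/5 - 32 = -169/5 ≈ -33.800)
a - X = 674 - 1*(-169/5) = 674 + 169/5 = 3539/5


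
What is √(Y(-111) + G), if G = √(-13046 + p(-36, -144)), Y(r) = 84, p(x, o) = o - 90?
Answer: 2*√(21 + I*√830) ≈ 10.644 + 5.4131*I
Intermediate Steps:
p(x, o) = -90 + o
G = 4*I*√830 (G = √(-13046 + (-90 - 144)) = √(-13046 - 234) = √(-13280) = 4*I*√830 ≈ 115.24*I)
√(Y(-111) + G) = √(84 + 4*I*√830)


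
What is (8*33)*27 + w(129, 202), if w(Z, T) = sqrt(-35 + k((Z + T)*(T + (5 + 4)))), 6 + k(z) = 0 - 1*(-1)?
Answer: 7128 + 2*I*sqrt(10) ≈ 7128.0 + 6.3246*I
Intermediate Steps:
k(z) = -5 (k(z) = -6 + (0 - 1*(-1)) = -6 + (0 + 1) = -6 + 1 = -5)
w(Z, T) = 2*I*sqrt(10) (w(Z, T) = sqrt(-35 - 5) = sqrt(-40) = 2*I*sqrt(10))
(8*33)*27 + w(129, 202) = (8*33)*27 + 2*I*sqrt(10) = 264*27 + 2*I*sqrt(10) = 7128 + 2*I*sqrt(10)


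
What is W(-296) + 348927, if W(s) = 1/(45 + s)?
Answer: 87580676/251 ≈ 3.4893e+5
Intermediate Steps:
W(-296) + 348927 = 1/(45 - 296) + 348927 = 1/(-251) + 348927 = -1/251 + 348927 = 87580676/251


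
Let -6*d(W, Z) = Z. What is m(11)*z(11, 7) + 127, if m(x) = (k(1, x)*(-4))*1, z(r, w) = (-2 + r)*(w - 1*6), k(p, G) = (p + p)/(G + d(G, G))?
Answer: 6553/55 ≈ 119.15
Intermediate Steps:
d(W, Z) = -Z/6
k(p, G) = 12*p/(5*G) (k(p, G) = (p + p)/(G - G/6) = (2*p)/((5*G/6)) = (2*p)*(6/(5*G)) = 12*p/(5*G))
z(r, w) = (-6 + w)*(-2 + r) (z(r, w) = (-2 + r)*(w - 6) = (-2 + r)*(-6 + w) = (-6 + w)*(-2 + r))
m(x) = -48/(5*x) (m(x) = (((12/5)*1/x)*(-4))*1 = ((12/(5*x))*(-4))*1 = -48/(5*x)*1 = -48/(5*x))
m(11)*z(11, 7) + 127 = (-48/5/11)*(12 - 6*11 - 2*7 + 11*7) + 127 = (-48/5*1/11)*(12 - 66 - 14 + 77) + 127 = -48/55*9 + 127 = -432/55 + 127 = 6553/55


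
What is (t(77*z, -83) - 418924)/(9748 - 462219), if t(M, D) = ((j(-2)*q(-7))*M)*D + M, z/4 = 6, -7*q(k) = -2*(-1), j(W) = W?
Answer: 504724/452471 ≈ 1.1155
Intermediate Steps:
q(k) = -2/7 (q(k) = -(-2)*(-1)/7 = -⅐*2 = -2/7)
z = 24 (z = 4*6 = 24)
t(M, D) = M + 4*D*M/7 (t(M, D) = ((-2*(-2/7))*M)*D + M = (4*M/7)*D + M = 4*D*M/7 + M = M + 4*D*M/7)
(t(77*z, -83) - 418924)/(9748 - 462219) = ((77*24)*(7 + 4*(-83))/7 - 418924)/(9748 - 462219) = ((⅐)*1848*(7 - 332) - 418924)/(-452471) = ((⅐)*1848*(-325) - 418924)*(-1/452471) = (-85800 - 418924)*(-1/452471) = -504724*(-1/452471) = 504724/452471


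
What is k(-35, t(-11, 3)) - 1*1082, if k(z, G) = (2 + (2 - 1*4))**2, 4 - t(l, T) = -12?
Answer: -1082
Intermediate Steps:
t(l, T) = 16 (t(l, T) = 4 - 1*(-12) = 4 + 12 = 16)
k(z, G) = 0 (k(z, G) = (2 + (2 - 4))**2 = (2 - 2)**2 = 0**2 = 0)
k(-35, t(-11, 3)) - 1*1082 = 0 - 1*1082 = 0 - 1082 = -1082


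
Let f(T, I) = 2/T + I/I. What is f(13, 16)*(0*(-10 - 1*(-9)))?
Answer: 0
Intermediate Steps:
f(T, I) = 1 + 2/T (f(T, I) = 2/T + 1 = 1 + 2/T)
f(13, 16)*(0*(-10 - 1*(-9))) = ((2 + 13)/13)*(0*(-10 - 1*(-9))) = ((1/13)*15)*(0*(-10 + 9)) = 15*(0*(-1))/13 = (15/13)*0 = 0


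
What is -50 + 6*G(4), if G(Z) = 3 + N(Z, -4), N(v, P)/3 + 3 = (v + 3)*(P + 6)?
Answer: 166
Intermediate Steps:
N(v, P) = -9 + 3*(3 + v)*(6 + P) (N(v, P) = -9 + 3*((v + 3)*(P + 6)) = -9 + 3*((3 + v)*(6 + P)) = -9 + 3*(3 + v)*(6 + P))
G(Z) = 12 + 6*Z (G(Z) = 3 + (45 + 9*(-4) + 18*Z + 3*(-4)*Z) = 3 + (45 - 36 + 18*Z - 12*Z) = 3 + (9 + 6*Z) = 12 + 6*Z)
-50 + 6*G(4) = -50 + 6*(12 + 6*4) = -50 + 6*(12 + 24) = -50 + 6*36 = -50 + 216 = 166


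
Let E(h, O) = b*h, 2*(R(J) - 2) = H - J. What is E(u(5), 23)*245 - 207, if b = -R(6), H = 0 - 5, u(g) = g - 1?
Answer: 3223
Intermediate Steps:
u(g) = -1 + g
H = -5
R(J) = -½ - J/2 (R(J) = 2 + (-5 - J)/2 = 2 + (-5/2 - J/2) = -½ - J/2)
b = 7/2 (b = -(-½ - ½*6) = -(-½ - 3) = -1*(-7/2) = 7/2 ≈ 3.5000)
E(h, O) = 7*h/2
E(u(5), 23)*245 - 207 = (7*(-1 + 5)/2)*245 - 207 = ((7/2)*4)*245 - 207 = 14*245 - 207 = 3430 - 207 = 3223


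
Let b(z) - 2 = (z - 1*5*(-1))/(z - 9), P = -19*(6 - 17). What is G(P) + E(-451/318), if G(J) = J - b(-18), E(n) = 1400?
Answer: 43376/27 ≈ 1606.5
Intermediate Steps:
P = 209 (P = -19*(-11) = 209)
b(z) = 2 + (5 + z)/(-9 + z) (b(z) = 2 + (z - 1*5*(-1))/(z - 9) = 2 + (z - 5*(-1))/(-9 + z) = 2 + (z + 5)/(-9 + z) = 2 + (5 + z)/(-9 + z))
G(J) = -67/27 + J (G(J) = J - (-13 + 3*(-18))/(-9 - 18) = J - (-13 - 54)/(-27) = J - (-1)*(-67)/27 = J - 1*67/27 = J - 67/27 = -67/27 + J)
G(P) + E(-451/318) = (-67/27 + 209) + 1400 = 5576/27 + 1400 = 43376/27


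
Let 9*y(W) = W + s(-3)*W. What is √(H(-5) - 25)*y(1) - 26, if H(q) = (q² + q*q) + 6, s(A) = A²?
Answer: -26 + 10*√31/9 ≈ -19.814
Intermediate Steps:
H(q) = 6 + 2*q² (H(q) = (q² + q²) + 6 = 2*q² + 6 = 6 + 2*q²)
y(W) = 10*W/9 (y(W) = (W + (-3)²*W)/9 = (W + 9*W)/9 = (10*W)/9 = 10*W/9)
√(H(-5) - 25)*y(1) - 26 = √((6 + 2*(-5)²) - 25)*((10/9)*1) - 26 = √((6 + 2*25) - 25)*(10/9) - 26 = √((6 + 50) - 25)*(10/9) - 26 = √(56 - 25)*(10/9) - 26 = √31*(10/9) - 26 = 10*√31/9 - 26 = -26 + 10*√31/9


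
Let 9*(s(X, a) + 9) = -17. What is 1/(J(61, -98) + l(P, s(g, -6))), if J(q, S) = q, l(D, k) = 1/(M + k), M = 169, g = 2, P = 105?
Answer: 1423/86812 ≈ 0.016392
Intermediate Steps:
s(X, a) = -98/9 (s(X, a) = -9 + (1/9)*(-17) = -9 - 17/9 = -98/9)
l(D, k) = 1/(169 + k)
1/(J(61, -98) + l(P, s(g, -6))) = 1/(61 + 1/(169 - 98/9)) = 1/(61 + 1/(1423/9)) = 1/(61 + 9/1423) = 1/(86812/1423) = 1423/86812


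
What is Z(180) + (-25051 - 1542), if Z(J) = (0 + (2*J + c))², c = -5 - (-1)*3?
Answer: 101571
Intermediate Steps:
c = -2 (c = -5 - 1*(-3) = -5 + 3 = -2)
Z(J) = (-2 + 2*J)² (Z(J) = (0 + (2*J - 2))² = (0 + (-2 + 2*J))² = (-2 + 2*J)²)
Z(180) + (-25051 - 1542) = 4*(-1 + 180)² + (-25051 - 1542) = 4*179² - 26593 = 4*32041 - 26593 = 128164 - 26593 = 101571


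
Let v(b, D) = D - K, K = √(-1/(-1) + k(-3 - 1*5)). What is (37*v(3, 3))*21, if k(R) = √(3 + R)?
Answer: 2331 - 777*√(1 + I*√5) ≈ 1310.6 - 661.48*I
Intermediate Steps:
K = √(1 + I*√5) (K = √(-1/(-1) + √(3 + (-3 - 1*5))) = √(-1*(-1) + √(3 + (-3 - 5))) = √(1 + √(3 - 8)) = √(1 + √(-5)) = √(1 + I*√5) ≈ 1.3133 + 0.85132*I)
v(b, D) = D - √(1 + I*√5)
(37*v(3, 3))*21 = (37*(3 - √(1 + I*√5)))*21 = (111 - 37*√(1 + I*√5))*21 = 2331 - 777*√(1 + I*√5)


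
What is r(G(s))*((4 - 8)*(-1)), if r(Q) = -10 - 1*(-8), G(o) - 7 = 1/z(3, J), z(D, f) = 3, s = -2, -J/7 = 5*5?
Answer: -8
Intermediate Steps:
J = -175 (J = -35*5 = -7*25 = -175)
G(o) = 22/3 (G(o) = 7 + 1/3 = 7 + ⅓ = 22/3)
r(Q) = -2 (r(Q) = -10 + 8 = -2)
r(G(s))*((4 - 8)*(-1)) = -2*(4 - 8)*(-1) = -(-8)*(-1) = -2*4 = -8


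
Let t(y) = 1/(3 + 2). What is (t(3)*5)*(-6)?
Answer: -6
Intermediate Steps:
t(y) = ⅕ (t(y) = 1/5 = ⅕)
(t(3)*5)*(-6) = ((⅕)*5)*(-6) = 1*(-6) = -6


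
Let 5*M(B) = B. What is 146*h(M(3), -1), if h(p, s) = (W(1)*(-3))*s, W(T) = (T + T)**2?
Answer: 1752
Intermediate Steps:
M(B) = B/5
W(T) = 4*T**2 (W(T) = (2*T)**2 = 4*T**2)
h(p, s) = -12*s (h(p, s) = ((4*1**2)*(-3))*s = ((4*1)*(-3))*s = (4*(-3))*s = -12*s)
146*h(M(3), -1) = 146*(-12*(-1)) = 146*12 = 1752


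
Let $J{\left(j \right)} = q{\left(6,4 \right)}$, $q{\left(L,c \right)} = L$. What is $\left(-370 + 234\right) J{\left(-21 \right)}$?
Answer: $-816$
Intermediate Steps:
$J{\left(j \right)} = 6$
$\left(-370 + 234\right) J{\left(-21 \right)} = \left(-370 + 234\right) 6 = \left(-136\right) 6 = -816$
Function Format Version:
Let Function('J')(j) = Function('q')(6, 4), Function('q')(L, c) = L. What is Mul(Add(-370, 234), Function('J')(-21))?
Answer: -816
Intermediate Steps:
Function('J')(j) = 6
Mul(Add(-370, 234), Function('J')(-21)) = Mul(Add(-370, 234), 6) = Mul(-136, 6) = -816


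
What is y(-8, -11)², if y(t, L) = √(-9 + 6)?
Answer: -3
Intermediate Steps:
y(t, L) = I*√3 (y(t, L) = √(-3) = I*√3)
y(-8, -11)² = (I*√3)² = -3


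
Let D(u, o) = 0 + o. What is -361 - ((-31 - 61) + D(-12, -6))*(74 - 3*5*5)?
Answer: -459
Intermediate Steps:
D(u, o) = o
-361 - ((-31 - 61) + D(-12, -6))*(74 - 3*5*5) = -361 - ((-31 - 61) - 6)*(74 - 3*5*5) = -361 - (-92 - 6)*(74 - 15*5) = -361 - (-98)*(74 - 75) = -361 - (-98)*(-1) = -361 - 1*98 = -361 - 98 = -459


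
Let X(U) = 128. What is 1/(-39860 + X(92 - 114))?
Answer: -1/39732 ≈ -2.5169e-5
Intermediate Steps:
1/(-39860 + X(92 - 114)) = 1/(-39860 + 128) = 1/(-39732) = -1/39732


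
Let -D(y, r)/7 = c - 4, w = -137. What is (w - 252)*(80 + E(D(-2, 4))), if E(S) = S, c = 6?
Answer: -25674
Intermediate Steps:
D(y, r) = -14 (D(y, r) = -7*(6 - 4) = -7*2 = -14)
(w - 252)*(80 + E(D(-2, 4))) = (-137 - 252)*(80 - 14) = -389*66 = -25674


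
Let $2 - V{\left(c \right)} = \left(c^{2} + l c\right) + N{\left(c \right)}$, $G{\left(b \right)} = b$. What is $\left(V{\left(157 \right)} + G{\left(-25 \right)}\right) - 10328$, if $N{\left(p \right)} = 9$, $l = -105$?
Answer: $-18524$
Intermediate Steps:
$V{\left(c \right)} = -7 - c^{2} + 105 c$ ($V{\left(c \right)} = 2 - \left(\left(c^{2} - 105 c\right) + 9\right) = 2 - \left(9 + c^{2} - 105 c\right) = -7 - c^{2} + 105 c$)
$\left(V{\left(157 \right)} + G{\left(-25 \right)}\right) - 10328 = \left(\left(-7 - 157^{2} + 105 \cdot 157\right) - 25\right) - 10328 = \left(\left(-7 - 24649 + 16485\right) - 25\right) - 10328 = \left(-8171 - 25\right) - 10328 = -8196 - 10328 = -18524$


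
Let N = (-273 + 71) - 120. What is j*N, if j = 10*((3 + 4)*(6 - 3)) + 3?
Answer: -68586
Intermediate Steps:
N = -322 (N = -202 - 120 = -322)
j = 213 (j = 10*(7*3) + 3 = 10*21 + 3 = 210 + 3 = 213)
j*N = 213*(-322) = -68586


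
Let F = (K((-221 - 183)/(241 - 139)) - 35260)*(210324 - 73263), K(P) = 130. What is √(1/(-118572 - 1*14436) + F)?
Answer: I*√5323871806672635033/33252 ≈ 69390.0*I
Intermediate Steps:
F = -4814952930 (F = (130 - 35260)*(210324 - 73263) = -35130*137061 = -4814952930)
√(1/(-118572 - 1*14436) + F) = √(1/(-118572 - 1*14436) - 4814952930) = √(1/(-118572 - 14436) - 4814952930) = √(1/(-133008) - 4814952930) = √(-1/133008 - 4814952930) = √(-640427259313441/133008) = I*√5323871806672635033/33252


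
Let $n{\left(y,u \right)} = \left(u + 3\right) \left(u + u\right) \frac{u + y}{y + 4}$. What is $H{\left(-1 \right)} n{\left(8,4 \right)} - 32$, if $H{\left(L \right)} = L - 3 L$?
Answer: $80$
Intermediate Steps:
$H{\left(L \right)} = - 2 L$
$n{\left(y,u \right)} = \frac{2 u \left(3 + u\right) \left(u + y\right)}{4 + y}$ ($n{\left(y,u \right)} = \left(3 + u\right) 2 u \frac{u + y}{4 + y} = 2 u \left(3 + u\right) \frac{u + y}{4 + y} = \frac{2 u \left(3 + u\right) \left(u + y\right)}{4 + y}$)
$H{\left(-1 \right)} n{\left(8,4 \right)} - 32 = \left(-2\right) \left(-1\right) 2 \cdot 4 \frac{1}{4 + 8} \left(4^{2} + 3 \cdot 4 + 3 \cdot 8 + 4 \cdot 8\right) - 32 = 2 \cdot 2 \cdot 4 \cdot \frac{1}{12} \left(16 + 12 + 24 + 32\right) - 32 = 2 \cdot 2 \cdot 4 \cdot \frac{1}{12} \cdot 84 - 32 = 2 \cdot 56 - 32 = 112 - 32 = 80$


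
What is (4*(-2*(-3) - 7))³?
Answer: -64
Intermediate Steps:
(4*(-2*(-3) - 7))³ = (4*(6 - 7))³ = (4*(-1))³ = (-4)³ = -64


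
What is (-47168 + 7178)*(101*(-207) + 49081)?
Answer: -1126678260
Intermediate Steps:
(-47168 + 7178)*(101*(-207) + 49081) = -39990*(-20907 + 49081) = -39990*28174 = -1126678260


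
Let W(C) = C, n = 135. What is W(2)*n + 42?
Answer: 312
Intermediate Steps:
W(2)*n + 42 = 2*135 + 42 = 270 + 42 = 312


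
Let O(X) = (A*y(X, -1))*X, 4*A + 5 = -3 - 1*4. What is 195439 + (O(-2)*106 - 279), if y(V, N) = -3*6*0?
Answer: 195160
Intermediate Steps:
A = -3 (A = -5/4 + (-3 - 1*4)/4 = -5/4 + (-3 - 4)/4 = -5/4 + (1/4)*(-7) = -5/4 - 7/4 = -3)
y(V, N) = 0 (y(V, N) = -18*0 = 0)
O(X) = 0 (O(X) = (-3*0)*X = 0*X = 0)
195439 + (O(-2)*106 - 279) = 195439 + (0*106 - 279) = 195439 + (0 - 279) = 195439 - 279 = 195160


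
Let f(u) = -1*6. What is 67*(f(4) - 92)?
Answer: -6566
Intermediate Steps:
f(u) = -6
67*(f(4) - 92) = 67*(-6 - 92) = 67*(-98) = -6566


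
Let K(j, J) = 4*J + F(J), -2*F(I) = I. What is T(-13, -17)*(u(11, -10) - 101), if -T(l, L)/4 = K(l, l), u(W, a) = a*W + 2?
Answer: -38038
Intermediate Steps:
F(I) = -I/2
u(W, a) = 2 + W*a (u(W, a) = W*a + 2 = 2 + W*a)
K(j, J) = 7*J/2 (K(j, J) = 4*J - J/2 = 7*J/2)
T(l, L) = -14*l
T(-13, -17)*(u(11, -10) - 101) = (-14*(-13))*((2 + 11*(-10)) - 101) = 182*((2 - 110) - 101) = 182*(-108 - 101) = 182*(-209) = -38038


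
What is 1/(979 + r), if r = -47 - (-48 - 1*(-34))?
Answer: 1/946 ≈ 0.0010571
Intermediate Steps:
r = -33 (r = -47 - (-48 + 34) = -47 - 1*(-14) = -47 + 14 = -33)
1/(979 + r) = 1/(979 - 33) = 1/946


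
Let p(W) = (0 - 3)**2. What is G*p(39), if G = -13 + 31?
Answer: 162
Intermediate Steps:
p(W) = 9 (p(W) = (-3)**2 = 9)
G = 18
G*p(39) = 18*9 = 162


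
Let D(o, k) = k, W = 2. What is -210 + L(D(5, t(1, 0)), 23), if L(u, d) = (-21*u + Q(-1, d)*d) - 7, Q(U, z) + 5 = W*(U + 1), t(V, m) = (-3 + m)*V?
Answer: -269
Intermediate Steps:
t(V, m) = V*(-3 + m)
Q(U, z) = -3 + 2*U (Q(U, z) = -5 + 2*(U + 1) = -5 + 2*(1 + U) = -5 + (2 + 2*U) = -3 + 2*U)
L(u, d) = -7 - 21*u - 5*d (L(u, d) = (-21*u + (-3 + 2*(-1))*d) - 7 = (-21*u + (-3 - 2)*d) - 7 = (-21*u - 5*d) - 7 = -7 - 21*u - 5*d)
-210 + L(D(5, t(1, 0)), 23) = -210 + (-7 - 21*(-3 + 0) - 5*23) = -210 + (-7 - 21*(-3) - 115) = -210 + (-7 + 63 - 115) = -210 - 59 = -269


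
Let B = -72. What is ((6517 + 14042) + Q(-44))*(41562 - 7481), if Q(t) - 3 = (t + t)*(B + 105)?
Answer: 601802298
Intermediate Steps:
Q(t) = 3 + 66*t (Q(t) = 3 + (t + t)*(-72 + 105) = 3 + (2*t)*33 = 3 + 66*t)
((6517 + 14042) + Q(-44))*(41562 - 7481) = ((6517 + 14042) + (3 + 66*(-44)))*(41562 - 7481) = (20559 + (3 - 2904))*34081 = (20559 - 2901)*34081 = 17658*34081 = 601802298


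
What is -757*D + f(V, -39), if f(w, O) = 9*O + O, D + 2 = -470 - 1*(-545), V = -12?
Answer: -55651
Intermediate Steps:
D = 73 (D = -2 + (-470 - 1*(-545)) = -2 + (-470 + 545) = -2 + 75 = 73)
f(w, O) = 10*O
-757*D + f(V, -39) = -757*73 + 10*(-39) = -55261 - 390 = -55651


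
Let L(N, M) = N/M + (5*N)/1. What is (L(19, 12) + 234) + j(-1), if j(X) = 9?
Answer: 4075/12 ≈ 339.58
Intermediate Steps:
L(N, M) = 5*N + N/M (L(N, M) = N/M + (5*N)*1 = N/M + 5*N = 5*N + N/M)
(L(19, 12) + 234) + j(-1) = ((5*19 + 19/12) + 234) + 9 = ((95 + 19*(1/12)) + 234) + 9 = ((95 + 19/12) + 234) + 9 = (1159/12 + 234) + 9 = 3967/12 + 9 = 4075/12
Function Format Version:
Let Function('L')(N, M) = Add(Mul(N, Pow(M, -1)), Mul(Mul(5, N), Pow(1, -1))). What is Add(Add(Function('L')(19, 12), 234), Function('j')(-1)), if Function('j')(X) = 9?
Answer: Rational(4075, 12) ≈ 339.58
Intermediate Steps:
Function('L')(N, M) = Add(Mul(5, N), Mul(N, Pow(M, -1))) (Function('L')(N, M) = Add(Mul(N, Pow(M, -1)), Mul(Mul(5, N), 1)) = Add(Mul(N, Pow(M, -1)), Mul(5, N)) = Add(Mul(5, N), Mul(N, Pow(M, -1))))
Add(Add(Function('L')(19, 12), 234), Function('j')(-1)) = Add(Add(Add(Mul(5, 19), Mul(19, Pow(12, -1))), 234), 9) = Add(Add(Add(95, Mul(19, Rational(1, 12))), 234), 9) = Add(Add(Add(95, Rational(19, 12)), 234), 9) = Add(Add(Rational(1159, 12), 234), 9) = Add(Rational(3967, 12), 9) = Rational(4075, 12)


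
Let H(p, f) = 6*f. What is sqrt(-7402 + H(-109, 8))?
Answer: I*sqrt(7354) ≈ 85.755*I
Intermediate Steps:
sqrt(-7402 + H(-109, 8)) = sqrt(-7402 + 6*8) = sqrt(-7402 + 48) = sqrt(-7354) = I*sqrt(7354)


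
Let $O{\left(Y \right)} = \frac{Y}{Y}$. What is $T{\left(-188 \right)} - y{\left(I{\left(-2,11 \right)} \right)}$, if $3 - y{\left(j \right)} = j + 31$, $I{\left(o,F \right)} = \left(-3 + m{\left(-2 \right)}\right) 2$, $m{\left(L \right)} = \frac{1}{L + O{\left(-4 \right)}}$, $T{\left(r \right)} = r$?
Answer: $-168$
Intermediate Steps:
$O{\left(Y \right)} = 1$
$m{\left(L \right)} = \frac{1}{1 + L}$ ($m{\left(L \right)} = \frac{1}{L + 1} = \frac{1}{1 + L}$)
$I{\left(o,F \right)} = -8$ ($I{\left(o,F \right)} = \left(-3 + \frac{1}{1 - 2}\right) 2 = \left(-3 + \frac{1}{-1}\right) 2 = \left(-3 - 1\right) 2 = \left(-4\right) 2 = -8$)
$y{\left(j \right)} = -28 - j$ ($y{\left(j \right)} = 3 - \left(j + 31\right) = 3 - \left(31 + j\right) = -28 - j$)
$T{\left(-188 \right)} - y{\left(I{\left(-2,11 \right)} \right)} = -188 - \left(-28 - -8\right) = -188 - \left(-28 + 8\right) = -188 - -20 = -188 + 20 = -168$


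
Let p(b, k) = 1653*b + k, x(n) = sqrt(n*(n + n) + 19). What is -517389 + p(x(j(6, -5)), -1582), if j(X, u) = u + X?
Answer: -518971 + 1653*sqrt(21) ≈ -5.1140e+5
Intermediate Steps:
j(X, u) = X + u
x(n) = sqrt(19 + 2*n**2) (x(n) = sqrt(n*(2*n) + 19) = sqrt(2*n**2 + 19) = sqrt(19 + 2*n**2))
p(b, k) = k + 1653*b
-517389 + p(x(j(6, -5)), -1582) = -517389 + (-1582 + 1653*sqrt(19 + 2*(6 - 5)**2)) = -517389 + (-1582 + 1653*sqrt(19 + 2*1**2)) = -517389 + (-1582 + 1653*sqrt(19 + 2*1)) = -517389 + (-1582 + 1653*sqrt(19 + 2)) = -517389 + (-1582 + 1653*sqrt(21)) = -518971 + 1653*sqrt(21)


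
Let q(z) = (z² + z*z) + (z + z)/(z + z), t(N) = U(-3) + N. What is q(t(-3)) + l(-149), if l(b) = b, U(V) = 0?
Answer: -130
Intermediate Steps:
t(N) = N (t(N) = 0 + N = N)
q(z) = 1 + 2*z² (q(z) = (z² + z²) + (2*z)/((2*z)) = 2*z² + (2*z)*(1/(2*z)) = 2*z² + 1 = 1 + 2*z²)
q(t(-3)) + l(-149) = (1 + 2*(-3)²) - 149 = (1 + 2*9) - 149 = (1 + 18) - 149 = 19 - 149 = -130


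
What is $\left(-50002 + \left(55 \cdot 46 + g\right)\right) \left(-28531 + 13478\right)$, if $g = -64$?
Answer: $715559408$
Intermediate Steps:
$\left(-50002 + \left(55 \cdot 46 + g\right)\right) \left(-28531 + 13478\right) = \left(-50002 + \left(55 \cdot 46 - 64\right)\right) \left(-28531 + 13478\right) = \left(-50002 + \left(2530 - 64\right)\right) \left(-15053\right) = \left(-50002 + 2466\right) \left(-15053\right) = \left(-47536\right) \left(-15053\right) = 715559408$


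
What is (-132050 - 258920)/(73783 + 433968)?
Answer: -390970/507751 ≈ -0.77000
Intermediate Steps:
(-132050 - 258920)/(73783 + 433968) = -390970/507751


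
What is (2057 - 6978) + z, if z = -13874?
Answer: -18795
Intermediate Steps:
(2057 - 6978) + z = (2057 - 6978) - 13874 = -4921 - 13874 = -18795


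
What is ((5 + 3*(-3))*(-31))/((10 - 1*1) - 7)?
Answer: 62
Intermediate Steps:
((5 + 3*(-3))*(-31))/((10 - 1*1) - 7) = ((5 - 9)*(-31))/((10 - 1) - 7) = (-4*(-31))/(9 - 7) = 124/2 = 124*(½) = 62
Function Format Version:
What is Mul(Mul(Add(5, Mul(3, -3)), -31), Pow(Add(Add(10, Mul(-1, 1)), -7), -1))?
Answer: 62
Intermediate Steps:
Mul(Mul(Add(5, Mul(3, -3)), -31), Pow(Add(Add(10, Mul(-1, 1)), -7), -1)) = Mul(Mul(Add(5, -9), -31), Pow(Add(Add(10, -1), -7), -1)) = Mul(Mul(-4, -31), Pow(Add(9, -7), -1)) = Mul(124, Pow(2, -1)) = Mul(124, Rational(1, 2)) = 62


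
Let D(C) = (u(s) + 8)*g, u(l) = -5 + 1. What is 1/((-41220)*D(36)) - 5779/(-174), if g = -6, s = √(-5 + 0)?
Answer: 952841549/28689120 ≈ 33.213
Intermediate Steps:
s = I*√5 (s = √(-5) = I*√5 ≈ 2.2361*I)
u(l) = -4
D(C) = -24 (D(C) = (-4 + 8)*(-6) = 4*(-6) = -24)
1/((-41220)*D(36)) - 5779/(-174) = 1/(-41220*(-24)) - 5779/(-174) = -1/41220*(-1/24) - 5779*(-1/174) = 1/989280 + 5779/174 = 952841549/28689120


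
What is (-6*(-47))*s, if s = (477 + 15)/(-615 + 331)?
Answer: -34686/71 ≈ -488.54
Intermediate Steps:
s = -123/71 (s = 492/(-284) = 492*(-1/284) = -123/71 ≈ -1.7324)
(-6*(-47))*s = -6*(-47)*(-123/71) = 282*(-123/71) = -34686/71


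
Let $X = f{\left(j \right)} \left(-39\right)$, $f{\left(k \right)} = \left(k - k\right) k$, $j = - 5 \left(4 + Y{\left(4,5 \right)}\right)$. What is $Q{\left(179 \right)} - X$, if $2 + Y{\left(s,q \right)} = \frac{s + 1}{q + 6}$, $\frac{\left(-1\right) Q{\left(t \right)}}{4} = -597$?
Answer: $2388$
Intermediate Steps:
$Q{\left(t \right)} = 2388$ ($Q{\left(t \right)} = \left(-4\right) \left(-597\right) = 2388$)
$Y{\left(s,q \right)} = -2 + \frac{1 + s}{6 + q}$ ($Y{\left(s,q \right)} = -2 + \frac{s + 1}{q + 6} = -2 + \frac{1 + s}{6 + q}$)
$j = - \frac{135}{11}$ ($j = - 5 \left(4 + \frac{-11 + 4 - 10}{6 + 5}\right) = - 5 \left(4 + \frac{-11 + 4 - 10}{11}\right) = - 5 \left(4 + \frac{1}{11} \left(-17\right)\right) = - 5 \left(4 - \frac{17}{11}\right) = \left(-5\right) \frac{27}{11} = - \frac{135}{11} \approx -12.273$)
$f{\left(k \right)} = 0$ ($f{\left(k \right)} = 0 k = 0$)
$X = 0$ ($X = 0 \left(-39\right) = 0$)
$Q{\left(179 \right)} - X = 2388 - 0 = 2388 + 0 = 2388$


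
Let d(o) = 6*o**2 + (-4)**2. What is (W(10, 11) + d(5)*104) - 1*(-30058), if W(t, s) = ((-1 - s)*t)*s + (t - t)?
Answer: 46002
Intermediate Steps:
W(t, s) = s*t*(-1 - s) (W(t, s) = (t*(-1 - s))*s + 0 = s*t*(-1 - s) + 0 = s*t*(-1 - s))
d(o) = 16 + 6*o**2 (d(o) = 6*o**2 + 16 = 16 + 6*o**2)
(W(10, 11) + d(5)*104) - 1*(-30058) = (-1*11*10*(1 + 11) + (16 + 6*5**2)*104) - 1*(-30058) = (-1*11*10*12 + (16 + 6*25)*104) + 30058 = (-1320 + (16 + 150)*104) + 30058 = (-1320 + 166*104) + 30058 = (-1320 + 17264) + 30058 = 15944 + 30058 = 46002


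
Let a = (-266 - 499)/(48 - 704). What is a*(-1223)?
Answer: -935595/656 ≈ -1426.2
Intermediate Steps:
a = 765/656 (a = -765/(-656) = -765*(-1/656) = 765/656 ≈ 1.1662)
a*(-1223) = (765/656)*(-1223) = -935595/656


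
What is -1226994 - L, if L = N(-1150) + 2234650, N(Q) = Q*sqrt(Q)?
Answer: -3461644 + 5750*I*sqrt(46) ≈ -3.4616e+6 + 38998.0*I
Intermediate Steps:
N(Q) = Q**(3/2)
L = 2234650 - 5750*I*sqrt(46) (L = (-1150)**(3/2) + 2234650 = -5750*I*sqrt(46) + 2234650 = 2234650 - 5750*I*sqrt(46) ≈ 2.2346e+6 - 38998.0*I)
-1226994 - L = -1226994 - (2234650 - 5750*I*sqrt(46)) = -1226994 + (-2234650 + 5750*I*sqrt(46)) = -3461644 + 5750*I*sqrt(46)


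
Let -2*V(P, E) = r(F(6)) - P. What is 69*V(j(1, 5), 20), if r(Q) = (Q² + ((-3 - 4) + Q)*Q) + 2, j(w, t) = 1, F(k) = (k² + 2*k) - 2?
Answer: -269859/2 ≈ -1.3493e+5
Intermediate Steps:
F(k) = -2 + k² + 2*k
r(Q) = 2 + Q² + Q*(-7 + Q) (r(Q) = (Q² + (-7 + Q)*Q) + 2 = (Q² + Q*(-7 + Q)) + 2 = 2 + Q² + Q*(-7 + Q))
V(P, E) = -1956 + P/2 (V(P, E) = -((2 - 7*(-2 + 6² + 2*6) + 2*(-2 + 6² + 2*6)²) - P)/2 = -((2 - 7*(-2 + 36 + 12) + 2*(-2 + 36 + 12)²) - P)/2 = -((2 - 7*46 + 2*46²) - P)/2 = -((2 - 322 + 2*2116) - P)/2 = -((2 - 322 + 4232) - P)/2 = -(3912 - P)/2 = -1956 + P/2)
69*V(j(1, 5), 20) = 69*(-1956 + (½)*1) = 69*(-1956 + ½) = 69*(-3911/2) = -269859/2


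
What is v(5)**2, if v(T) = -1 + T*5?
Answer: 576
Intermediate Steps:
v(T) = -1 + 5*T
v(5)**2 = (-1 + 5*5)**2 = (-1 + 25)**2 = 24**2 = 576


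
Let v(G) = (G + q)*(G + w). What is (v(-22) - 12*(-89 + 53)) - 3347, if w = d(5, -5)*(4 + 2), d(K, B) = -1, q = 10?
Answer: -2579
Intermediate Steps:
w = -6 (w = -(4 + 2) = -1*6 = -6)
v(G) = (-6 + G)*(10 + G) (v(G) = (G + 10)*(G - 6) = (10 + G)*(-6 + G) = (-6 + G)*(10 + G))
(v(-22) - 12*(-89 + 53)) - 3347 = ((-60 + (-22)² + 4*(-22)) - 12*(-89 + 53)) - 3347 = ((-60 + 484 - 88) - 12*(-36)) - 3347 = (336 + 432) - 3347 = 768 - 3347 = -2579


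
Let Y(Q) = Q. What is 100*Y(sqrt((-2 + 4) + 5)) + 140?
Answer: 140 + 100*sqrt(7) ≈ 404.58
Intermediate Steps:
100*Y(sqrt((-2 + 4) + 5)) + 140 = 100*sqrt((-2 + 4) + 5) + 140 = 100*sqrt(2 + 5) + 140 = 100*sqrt(7) + 140 = 140 + 100*sqrt(7)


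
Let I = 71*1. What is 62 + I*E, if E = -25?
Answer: -1713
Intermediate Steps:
I = 71
62 + I*E = 62 + 71*(-25) = 62 - 1775 = -1713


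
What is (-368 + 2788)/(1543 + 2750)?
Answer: 2420/4293 ≈ 0.56371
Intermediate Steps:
(-368 + 2788)/(1543 + 2750) = 2420/4293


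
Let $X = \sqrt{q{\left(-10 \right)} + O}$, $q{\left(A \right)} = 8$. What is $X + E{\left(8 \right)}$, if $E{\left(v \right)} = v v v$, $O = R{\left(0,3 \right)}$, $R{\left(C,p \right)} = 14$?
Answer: $512 + \sqrt{22} \approx 516.69$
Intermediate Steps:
$O = 14$
$E{\left(v \right)} = v^{3}$ ($E{\left(v \right)} = v^{2} v = v^{3}$)
$X = \sqrt{22}$ ($X = \sqrt{8 + 14} = \sqrt{22} \approx 4.6904$)
$X + E{\left(8 \right)} = \sqrt{22} + 8^{3} = \sqrt{22} + 512 = 512 + \sqrt{22}$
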